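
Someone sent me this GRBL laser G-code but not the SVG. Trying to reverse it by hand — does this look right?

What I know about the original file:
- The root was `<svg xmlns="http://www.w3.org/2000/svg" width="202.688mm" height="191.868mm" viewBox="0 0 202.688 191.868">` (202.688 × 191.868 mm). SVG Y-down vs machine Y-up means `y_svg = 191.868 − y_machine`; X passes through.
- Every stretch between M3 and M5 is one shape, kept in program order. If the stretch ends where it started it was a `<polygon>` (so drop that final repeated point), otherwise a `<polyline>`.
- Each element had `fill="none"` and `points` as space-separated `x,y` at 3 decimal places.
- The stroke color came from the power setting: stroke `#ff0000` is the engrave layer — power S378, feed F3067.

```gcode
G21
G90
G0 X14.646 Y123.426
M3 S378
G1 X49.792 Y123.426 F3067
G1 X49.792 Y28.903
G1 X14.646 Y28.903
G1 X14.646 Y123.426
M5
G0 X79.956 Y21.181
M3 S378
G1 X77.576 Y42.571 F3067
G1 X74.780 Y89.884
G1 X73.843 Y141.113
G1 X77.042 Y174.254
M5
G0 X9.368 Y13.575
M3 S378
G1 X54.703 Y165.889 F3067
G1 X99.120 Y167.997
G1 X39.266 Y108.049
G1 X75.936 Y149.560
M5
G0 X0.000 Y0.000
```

<svg xmlns="http://www.w3.org/2000/svg" width="202.688mm" height="191.868mm" viewBox="0 0 202.688 191.868">
  <polygon points="14.646,68.442 49.792,68.442 49.792,162.965 14.646,162.965" fill="none" stroke="#ff0000"/>
  <polyline points="79.956,170.687 77.576,149.297 74.780,101.984 73.843,50.755 77.042,17.614" fill="none" stroke="#ff0000"/>
  <polyline points="9.368,178.293 54.703,25.979 99.120,23.871 39.266,83.819 75.936,42.308" fill="none" stroke="#ff0000"/>
</svg>

Machine Y-up, SVG Y-down with viewBox height 191.868, so y_svg = 191.868 − y_machine; X carries over. Every run uses S378, so all elements get stroke `#ff0000` (engrave).

Run 1: The run returns to its start, so emit a `<polygon>` with points (Y-flipped): 14.646,68.442 49.792,68.442 49.792,162.965 14.646,162.965.

Run 2: The run is open, so emit a `<polyline>` with points (Y-flipped): 79.956,170.687 77.576,149.297 74.780,101.984 73.843,50.755 77.042,17.614.

Run 3: The run is open, so emit a `<polyline>` with points (Y-flipped): 9.368,178.293 54.703,25.979 99.120,23.871 39.266,83.819 75.936,42.308.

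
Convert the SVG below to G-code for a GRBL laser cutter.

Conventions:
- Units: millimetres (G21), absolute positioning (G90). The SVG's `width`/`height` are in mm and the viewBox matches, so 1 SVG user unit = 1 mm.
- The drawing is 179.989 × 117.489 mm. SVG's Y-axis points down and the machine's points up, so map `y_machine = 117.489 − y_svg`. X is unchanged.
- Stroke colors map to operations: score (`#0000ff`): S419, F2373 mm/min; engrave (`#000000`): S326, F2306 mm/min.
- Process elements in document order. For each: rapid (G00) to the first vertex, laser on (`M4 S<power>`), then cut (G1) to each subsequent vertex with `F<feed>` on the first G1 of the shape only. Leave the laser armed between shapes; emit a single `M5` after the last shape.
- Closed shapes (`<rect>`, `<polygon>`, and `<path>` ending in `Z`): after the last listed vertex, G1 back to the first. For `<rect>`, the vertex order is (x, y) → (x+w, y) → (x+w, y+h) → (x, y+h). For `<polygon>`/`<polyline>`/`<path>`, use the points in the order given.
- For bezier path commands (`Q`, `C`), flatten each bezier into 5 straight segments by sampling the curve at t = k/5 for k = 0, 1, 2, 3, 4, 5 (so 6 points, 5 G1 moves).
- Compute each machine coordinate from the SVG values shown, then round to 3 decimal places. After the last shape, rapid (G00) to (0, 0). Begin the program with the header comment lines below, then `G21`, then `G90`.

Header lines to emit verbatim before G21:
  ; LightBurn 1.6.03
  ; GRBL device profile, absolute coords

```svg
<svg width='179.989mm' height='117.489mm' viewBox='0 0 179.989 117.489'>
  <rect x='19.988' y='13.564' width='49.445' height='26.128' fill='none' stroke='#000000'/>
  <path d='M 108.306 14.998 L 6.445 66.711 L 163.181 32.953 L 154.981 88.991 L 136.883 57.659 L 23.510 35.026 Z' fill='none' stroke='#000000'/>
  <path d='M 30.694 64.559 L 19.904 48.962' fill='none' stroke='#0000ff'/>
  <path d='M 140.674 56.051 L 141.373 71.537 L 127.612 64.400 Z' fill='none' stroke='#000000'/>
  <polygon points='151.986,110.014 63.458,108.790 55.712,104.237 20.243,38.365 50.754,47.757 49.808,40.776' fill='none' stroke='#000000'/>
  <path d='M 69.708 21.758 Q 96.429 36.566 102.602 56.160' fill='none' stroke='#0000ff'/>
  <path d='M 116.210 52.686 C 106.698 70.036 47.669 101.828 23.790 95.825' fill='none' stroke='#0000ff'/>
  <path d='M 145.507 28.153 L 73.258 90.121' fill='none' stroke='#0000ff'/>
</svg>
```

Since the viewBox matches the mm dimensions, user units are millimetres directly. The only transform is the Y-flip y_m = 117.489 − y_svg.

Shape 1 is a rectangle drawn with `<rect>`. Its stroke #000000 means engrave at S326, F2306. After flipping Y the toolpath is (19.988,103.925) → (69.433,103.925) → (69.433,77.797) → (19.988,77.797) → (19.988,103.925), returning to the start.

Shape 2 is a closed polygon drawn with `<path>`. Its stroke #000000 means engrave at S326, F2306. After flipping Y the toolpath is (108.306,102.491) → (6.445,50.778) → (163.181,84.536) → (154.981,28.498) → (136.883,59.830) → (23.510,82.463) → (108.306,102.491), returning to the start.

Shape 3 is a line segment drawn with `<path>`. Its stroke #0000ff means score at S419, F2373. After flipping Y the toolpath is (30.694,52.930) → (19.904,68.527).

Shape 4 is a regular polygon drawn with `<path>`. Its stroke #000000 means engrave at S326, F2306. After flipping Y the toolpath is (140.674,61.438) → (141.373,45.952) → (127.612,53.089) → (140.674,61.438), returning to the start.

Shape 5 is a closed polygon drawn with `<polygon>`. Its stroke #000000 means engrave at S326, F2306. After flipping Y the toolpath is (151.986,7.475) → (63.458,8.699) → (55.712,13.252) → (20.243,79.124) → (50.754,69.732) → (49.808,76.713) → (151.986,7.475), returning to the start.

Shape 6 is a quadratic bezier drawn with `<path>`. Its stroke #0000ff means score at S419, F2373. After flipping Y the toolpath is (69.708,95.731) → (79.574,89.616) → (87.797,83.119) → (94.376,76.238) → (99.311,68.975) → (102.602,61.329).

Shape 7 is a cubic bezier drawn with `<path>`. Its stroke #0000ff means score at S419, F2373. After flipping Y the toolpath is (116.210,64.803) → (105.238,53.078) → (86.446,40.394) → (63.898,29.259) → (41.658,22.180) → (23.790,21.664).

Shape 8 is a line segment drawn with `<path>`. Its stroke #0000ff means score at S419, F2373. After flipping Y the toolpath is (145.507,89.336) → (73.258,27.368).

; LightBurn 1.6.03
; GRBL device profile, absolute coords
G21
G90
G00 X19.988 Y103.925
M4 S326
G1 X69.433 Y103.925 F2306
G1 X69.433 Y77.797
G1 X19.988 Y77.797
G1 X19.988 Y103.925
G00 X108.306 Y102.491
M4 S326
G1 X6.445 Y50.778 F2306
G1 X163.181 Y84.536
G1 X154.981 Y28.498
G1 X136.883 Y59.830
G1 X23.510 Y82.463
G1 X108.306 Y102.491
G00 X30.694 Y52.930
M4 S419
G1 X19.904 Y68.527 F2373
G00 X140.674 Y61.438
M4 S326
G1 X141.373 Y45.952 F2306
G1 X127.612 Y53.089
G1 X140.674 Y61.438
G00 X151.986 Y7.475
M4 S326
G1 X63.458 Y8.699 F2306
G1 X55.712 Y13.252
G1 X20.243 Y79.124
G1 X50.754 Y69.732
G1 X49.808 Y76.713
G1 X151.986 Y7.475
G00 X69.708 Y95.731
M4 S419
G1 X79.574 Y89.616 F2373
G1 X87.797 Y83.119
G1 X94.376 Y76.238
G1 X99.311 Y68.975
G1 X102.602 Y61.329
G00 X116.210 Y64.803
M4 S419
G1 X105.238 Y53.078 F2373
G1 X86.446 Y40.394
G1 X63.898 Y29.259
G1 X41.658 Y22.180
G1 X23.790 Y21.664
G00 X145.507 Y89.336
M4 S419
G1 X73.258 Y27.368 F2373
M5
G00 X0.000 Y0.000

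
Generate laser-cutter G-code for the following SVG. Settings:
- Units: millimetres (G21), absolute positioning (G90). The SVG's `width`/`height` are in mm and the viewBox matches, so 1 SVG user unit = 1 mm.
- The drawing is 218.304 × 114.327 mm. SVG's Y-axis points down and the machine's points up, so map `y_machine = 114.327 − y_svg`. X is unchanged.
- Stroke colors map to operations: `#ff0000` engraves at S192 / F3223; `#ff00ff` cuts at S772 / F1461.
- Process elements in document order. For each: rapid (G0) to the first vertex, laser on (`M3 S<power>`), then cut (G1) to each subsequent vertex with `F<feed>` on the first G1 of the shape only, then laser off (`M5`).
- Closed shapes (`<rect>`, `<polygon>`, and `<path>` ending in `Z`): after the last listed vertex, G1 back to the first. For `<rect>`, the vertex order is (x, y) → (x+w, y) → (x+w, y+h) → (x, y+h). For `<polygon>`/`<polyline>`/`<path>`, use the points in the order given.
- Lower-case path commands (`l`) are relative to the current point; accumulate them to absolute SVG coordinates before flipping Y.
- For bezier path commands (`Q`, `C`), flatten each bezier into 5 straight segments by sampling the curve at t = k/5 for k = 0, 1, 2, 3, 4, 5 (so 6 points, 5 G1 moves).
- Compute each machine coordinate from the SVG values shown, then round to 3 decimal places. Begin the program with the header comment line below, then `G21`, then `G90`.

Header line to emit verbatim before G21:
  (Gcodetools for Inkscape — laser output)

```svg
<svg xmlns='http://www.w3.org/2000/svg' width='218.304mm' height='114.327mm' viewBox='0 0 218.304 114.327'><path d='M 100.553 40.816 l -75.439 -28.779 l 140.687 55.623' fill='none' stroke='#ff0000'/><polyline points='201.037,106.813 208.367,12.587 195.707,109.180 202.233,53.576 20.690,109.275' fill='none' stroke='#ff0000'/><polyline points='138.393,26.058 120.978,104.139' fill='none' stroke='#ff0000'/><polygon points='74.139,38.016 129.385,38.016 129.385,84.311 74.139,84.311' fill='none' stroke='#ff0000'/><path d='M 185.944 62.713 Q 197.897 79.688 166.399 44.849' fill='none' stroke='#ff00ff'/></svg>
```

viewBox `0 0 218.304 114.327` with mm width/height → 1 unit = 1 mm. Flip: y_m = 114.327 − y_svg.

**Shape 1** — `<path>` open polyline, stroke `#ff0000` → engrave (S192, F3223). Machine vertices: (100.553,73.511) → (25.114,102.290) → (165.801,46.667). Open path.

**Shape 2** — `<polyline>` open polyline, stroke `#ff0000` → engrave (S192, F3223). Machine vertices: (201.037,7.514) → (208.367,101.740) → (195.707,5.147) → (202.233,60.751) → (20.690,5.052). Open path.

**Shape 3** — `<polyline>` line segment, stroke `#ff0000` → engrave (S192, F3223). Machine vertices: (138.393,88.269) → (120.978,10.188). Open path.

**Shape 4** — `<polygon>` rectangle, stroke `#ff0000` → engrave (S192, F3223). Machine vertices: (74.139,76.311) → (129.385,76.311) → (129.385,30.016) → (74.139,30.016) → (74.139,76.311). Closed: final G1 returns to the first vertex.

**Shape 5** — `<path>` quadratic bezier, stroke `#ff00ff` → cut (S772, F1461). Control points (SVG): P0=(185.944,62.713), P1=(197.897,79.688), P2=(166.399,44.849); sampled at t=k/5. Machine vertices: (185.944,51.614) → (188.987,46.897) → (188.554,46.324) → (184.645,49.897) → (177.260,57.615) → (166.399,69.478). Open path.

(Gcodetools for Inkscape — laser output)
G21
G90
G0 X100.553 Y73.511
M3 S192
G1 X25.114 Y102.290 F3223
G1 X165.801 Y46.667
M5
G0 X201.037 Y7.514
M3 S192
G1 X208.367 Y101.740 F3223
G1 X195.707 Y5.147
G1 X202.233 Y60.751
G1 X20.690 Y5.052
M5
G0 X138.393 Y88.269
M3 S192
G1 X120.978 Y10.188 F3223
M5
G0 X74.139 Y76.311
M3 S192
G1 X129.385 Y76.311 F3223
G1 X129.385 Y30.016
G1 X74.139 Y30.016
G1 X74.139 Y76.311
M5
G0 X185.944 Y51.614
M3 S772
G1 X188.987 Y46.897 F1461
G1 X188.554 Y46.324
G1 X184.645 Y49.897
G1 X177.260 Y57.615
G1 X166.399 Y69.478
M5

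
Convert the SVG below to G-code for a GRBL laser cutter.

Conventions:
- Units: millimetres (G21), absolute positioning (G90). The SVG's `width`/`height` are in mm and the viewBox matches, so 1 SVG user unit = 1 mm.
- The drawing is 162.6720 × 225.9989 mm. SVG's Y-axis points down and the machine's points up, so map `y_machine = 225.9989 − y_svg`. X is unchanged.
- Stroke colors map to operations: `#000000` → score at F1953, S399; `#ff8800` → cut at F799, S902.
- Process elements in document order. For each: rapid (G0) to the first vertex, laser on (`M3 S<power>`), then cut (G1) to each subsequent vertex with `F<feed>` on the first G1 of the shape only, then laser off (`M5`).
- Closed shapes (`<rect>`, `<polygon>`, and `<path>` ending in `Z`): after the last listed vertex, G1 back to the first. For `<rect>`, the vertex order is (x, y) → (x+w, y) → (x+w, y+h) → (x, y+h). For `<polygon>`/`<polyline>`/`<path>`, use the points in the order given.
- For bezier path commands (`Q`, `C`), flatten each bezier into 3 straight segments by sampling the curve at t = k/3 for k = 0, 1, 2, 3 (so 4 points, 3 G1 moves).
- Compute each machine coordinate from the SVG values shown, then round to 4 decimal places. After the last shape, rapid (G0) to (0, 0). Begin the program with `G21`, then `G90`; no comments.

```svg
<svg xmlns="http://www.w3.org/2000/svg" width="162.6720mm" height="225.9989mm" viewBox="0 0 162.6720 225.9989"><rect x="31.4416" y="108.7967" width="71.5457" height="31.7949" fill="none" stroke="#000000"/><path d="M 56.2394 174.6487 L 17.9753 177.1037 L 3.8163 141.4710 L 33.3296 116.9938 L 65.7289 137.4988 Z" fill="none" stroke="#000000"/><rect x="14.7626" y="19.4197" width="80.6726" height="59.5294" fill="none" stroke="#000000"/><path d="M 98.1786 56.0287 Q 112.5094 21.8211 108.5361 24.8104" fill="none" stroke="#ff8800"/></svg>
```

G21
G90
G0 X31.4416 Y117.2022
M3 S399
G1 X102.9873 Y117.2022 F1953
G1 X102.9873 Y85.4073
G1 X31.4416 Y85.4073
G1 X31.4416 Y117.2022
M5
G0 X56.2394 Y51.3502
M3 S399
G1 X17.9753 Y48.8952 F1953
G1 X3.8163 Y84.5279
G1 X33.3296 Y109.0051
G1 X65.7289 Y88.5001
G1 X56.2394 Y51.3502
M5
G0 X14.7626 Y206.5792
M3 S399
G1 X95.4352 Y206.5792 F1953
G1 X95.4352 Y147.0498
G1 X14.7626 Y147.0498
G1 X14.7626 Y206.5792
M5
G0 X98.1786 Y169.9702
M3 S902
G1 X105.6987 Y188.6423 F799
G1 X109.1512 Y199.0484
G1 X108.5361 Y201.1885
M5
G0 X0.0000 Y0.0000

Since the viewBox matches the mm dimensions, user units are millimetres directly. The only transform is the Y-flip y_m = 225.9989 − y_svg.

Shape 1 is a rectangle drawn with `<rect>`. Its stroke #000000 means score at S399, F1953. After flipping Y the toolpath is (31.4416,117.2022) → (102.9873,117.2022) → (102.9873,85.4073) → (31.4416,85.4073) → (31.4416,117.2022), returning to the start.

Shape 2 is a regular polygon drawn with `<path>`. Its stroke #000000 means score at S399, F1953. After flipping Y the toolpath is (56.2394,51.3502) → (17.9753,48.8952) → (3.8163,84.5279) → (33.3296,109.0051) → (65.7289,88.5001) → (56.2394,51.3502), returning to the start.

Shape 3 is a rectangle drawn with `<rect>`. Its stroke #000000 means score at S399, F1953. After flipping Y the toolpath is (14.7626,206.5792) → (95.4352,206.5792) → (95.4352,147.0498) → (14.7626,147.0498) → (14.7626,206.5792), returning to the start.

Shape 4 is a quadratic bezier drawn with `<path>`. Its stroke #ff8800 means cut at S902, F799. After flipping Y the toolpath is (98.1786,169.9702) → (105.6987,188.6423) → (109.1512,199.0484) → (108.5361,201.1885).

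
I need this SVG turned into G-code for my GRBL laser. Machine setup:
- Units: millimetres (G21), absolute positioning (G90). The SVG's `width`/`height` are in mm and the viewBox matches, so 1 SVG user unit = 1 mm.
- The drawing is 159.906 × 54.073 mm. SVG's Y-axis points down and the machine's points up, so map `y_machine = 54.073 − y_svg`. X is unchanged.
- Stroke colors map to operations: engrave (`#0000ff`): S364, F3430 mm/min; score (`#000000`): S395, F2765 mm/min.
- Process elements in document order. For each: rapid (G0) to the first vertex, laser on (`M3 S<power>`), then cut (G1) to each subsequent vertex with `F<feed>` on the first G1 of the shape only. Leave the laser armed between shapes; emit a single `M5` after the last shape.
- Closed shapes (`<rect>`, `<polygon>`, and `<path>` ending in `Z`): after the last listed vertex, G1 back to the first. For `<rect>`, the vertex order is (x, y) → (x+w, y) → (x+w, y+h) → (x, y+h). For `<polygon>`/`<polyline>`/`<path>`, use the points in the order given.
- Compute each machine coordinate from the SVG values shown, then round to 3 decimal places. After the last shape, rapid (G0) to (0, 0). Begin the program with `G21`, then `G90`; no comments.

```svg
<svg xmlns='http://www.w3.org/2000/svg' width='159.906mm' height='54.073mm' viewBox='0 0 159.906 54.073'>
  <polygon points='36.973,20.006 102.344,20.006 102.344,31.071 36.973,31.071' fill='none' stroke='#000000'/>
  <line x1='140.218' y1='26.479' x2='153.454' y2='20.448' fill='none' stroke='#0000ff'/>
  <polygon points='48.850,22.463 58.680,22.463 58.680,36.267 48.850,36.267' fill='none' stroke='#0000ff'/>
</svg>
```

G21
G90
G0 X36.973 Y34.067
M3 S395
G1 X102.344 Y34.067 F2765
G1 X102.344 Y23.002
G1 X36.973 Y23.002
G1 X36.973 Y34.067
G0 X140.218 Y27.594
M3 S364
G1 X153.454 Y33.625 F3430
G0 X48.850 Y31.610
M3 S364
G1 X58.680 Y31.610 F3430
G1 X58.680 Y17.806
G1 X48.850 Y17.806
G1 X48.850 Y31.610
M5
G0 X0.000 Y0.000

Since the viewBox matches the mm dimensions, user units are millimetres directly. The only transform is the Y-flip y_m = 54.073 − y_svg.

Shape 1 is a rectangle drawn with `<polygon>`. Its stroke #000000 means score at S395, F2765. After flipping Y the toolpath is (36.973,34.067) → (102.344,34.067) → (102.344,23.002) → (36.973,23.002) → (36.973,34.067), returning to the start.

Shape 2 is a line segment drawn with `<line>`. Its stroke #0000ff means engrave at S364, F3430. After flipping Y the toolpath is (140.218,27.594) → (153.454,33.625).

Shape 3 is a rectangle drawn with `<polygon>`. Its stroke #0000ff means engrave at S364, F3430. After flipping Y the toolpath is (48.850,31.610) → (58.680,31.610) → (58.680,17.806) → (48.850,17.806) → (48.850,31.610), returning to the start.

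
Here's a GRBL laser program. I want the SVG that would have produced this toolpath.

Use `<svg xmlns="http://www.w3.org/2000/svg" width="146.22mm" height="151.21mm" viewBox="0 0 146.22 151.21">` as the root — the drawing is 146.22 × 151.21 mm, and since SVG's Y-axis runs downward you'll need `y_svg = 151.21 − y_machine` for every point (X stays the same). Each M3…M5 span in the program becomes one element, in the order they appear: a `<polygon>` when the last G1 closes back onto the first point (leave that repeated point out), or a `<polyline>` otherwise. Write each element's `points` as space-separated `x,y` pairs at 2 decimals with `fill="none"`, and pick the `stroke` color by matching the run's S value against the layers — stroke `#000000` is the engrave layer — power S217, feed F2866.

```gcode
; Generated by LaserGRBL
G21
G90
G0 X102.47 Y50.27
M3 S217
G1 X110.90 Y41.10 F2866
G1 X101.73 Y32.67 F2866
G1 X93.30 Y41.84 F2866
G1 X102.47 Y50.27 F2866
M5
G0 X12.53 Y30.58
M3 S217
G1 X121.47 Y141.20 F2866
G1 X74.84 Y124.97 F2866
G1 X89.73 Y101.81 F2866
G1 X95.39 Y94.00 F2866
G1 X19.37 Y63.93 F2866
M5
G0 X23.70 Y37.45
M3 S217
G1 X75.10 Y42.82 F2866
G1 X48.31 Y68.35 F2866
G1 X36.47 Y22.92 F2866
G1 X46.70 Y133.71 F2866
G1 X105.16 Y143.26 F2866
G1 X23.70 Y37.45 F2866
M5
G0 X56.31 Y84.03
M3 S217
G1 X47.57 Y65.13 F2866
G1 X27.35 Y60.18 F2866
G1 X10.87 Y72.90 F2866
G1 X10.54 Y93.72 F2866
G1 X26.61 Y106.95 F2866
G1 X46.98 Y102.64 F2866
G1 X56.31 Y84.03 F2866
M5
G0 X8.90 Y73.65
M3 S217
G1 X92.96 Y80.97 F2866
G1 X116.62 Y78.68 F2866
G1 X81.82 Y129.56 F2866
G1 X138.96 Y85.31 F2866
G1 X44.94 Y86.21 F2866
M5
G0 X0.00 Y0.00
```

<svg xmlns="http://www.w3.org/2000/svg" width="146.22mm" height="151.21mm" viewBox="0 0 146.22 151.21">
  <polygon points="102.47,100.94 110.90,110.11 101.73,118.54 93.30,109.37" fill="none" stroke="#000000"/>
  <polyline points="12.53,120.63 121.47,10.01 74.84,26.24 89.73,49.40 95.39,57.21 19.37,87.28" fill="none" stroke="#000000"/>
  <polygon points="23.70,113.76 75.10,108.39 48.31,82.86 36.47,128.29 46.70,17.50 105.16,7.95" fill="none" stroke="#000000"/>
  <polygon points="56.31,67.18 47.57,86.08 27.35,91.03 10.87,78.31 10.54,57.49 26.61,44.26 46.98,48.57" fill="none" stroke="#000000"/>
  <polyline points="8.90,77.56 92.96,70.24 116.62,72.53 81.82,21.65 138.96,65.90 44.94,65.00" fill="none" stroke="#000000"/>
</svg>

Each laser-on run becomes one SVG element. Flip Y back into SVG space with y_svg = 151.21 − y_machine. Every run uses S217, so all elements get stroke `#000000` (engrave).

Run 1: The run returns to its start, so emit a `<polygon>` with points (Y-flipped): 102.47,100.94 110.90,110.11 101.73,118.54 93.30,109.37.

Run 2: The run is open, so emit a `<polyline>` with points (Y-flipped): 12.53,120.63 121.47,10.01 74.84,26.24 89.73,49.40 95.39,57.21 19.37,87.28.

Run 3: The run returns to its start, so emit a `<polygon>` with points (Y-flipped): 23.70,113.76 75.10,108.39 48.31,82.86 36.47,128.29 46.70,17.50 105.16,7.95.

Run 4: The run returns to its start, so emit a `<polygon>` with points (Y-flipped): 56.31,67.18 47.57,86.08 27.35,91.03 10.87,78.31 10.54,57.49 26.61,44.26 46.98,48.57.

Run 5: The run is open, so emit a `<polyline>` with points (Y-flipped): 8.90,77.56 92.96,70.24 116.62,72.53 81.82,21.65 138.96,65.90 44.94,65.00.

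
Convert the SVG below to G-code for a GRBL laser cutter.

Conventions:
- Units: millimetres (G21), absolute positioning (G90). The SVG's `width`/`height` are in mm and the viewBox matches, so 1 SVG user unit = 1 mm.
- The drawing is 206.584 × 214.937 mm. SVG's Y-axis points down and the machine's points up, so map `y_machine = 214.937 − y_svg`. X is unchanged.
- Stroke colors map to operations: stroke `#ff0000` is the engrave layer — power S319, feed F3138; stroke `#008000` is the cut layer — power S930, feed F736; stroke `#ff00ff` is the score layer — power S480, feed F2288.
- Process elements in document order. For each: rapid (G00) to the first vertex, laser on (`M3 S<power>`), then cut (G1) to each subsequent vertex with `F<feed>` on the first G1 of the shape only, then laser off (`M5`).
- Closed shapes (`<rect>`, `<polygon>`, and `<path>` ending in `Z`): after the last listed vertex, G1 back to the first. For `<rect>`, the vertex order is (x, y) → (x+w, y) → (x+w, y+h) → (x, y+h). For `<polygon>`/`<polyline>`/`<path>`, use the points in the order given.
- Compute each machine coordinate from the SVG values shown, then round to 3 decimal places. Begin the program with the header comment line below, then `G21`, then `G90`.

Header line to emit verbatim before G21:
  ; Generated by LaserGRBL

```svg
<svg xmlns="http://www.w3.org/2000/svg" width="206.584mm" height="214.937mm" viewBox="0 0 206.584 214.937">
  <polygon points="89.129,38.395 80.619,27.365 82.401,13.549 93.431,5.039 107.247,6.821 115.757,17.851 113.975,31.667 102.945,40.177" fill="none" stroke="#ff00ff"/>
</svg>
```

Since the viewBox matches the mm dimensions, user units are millimetres directly. The only transform is the Y-flip y_m = 214.937 − y_svg.

Shape 1 is a regular polygon drawn with `<polygon>`. Its stroke #ff00ff means score at S480, F2288. After flipping Y the toolpath is (89.129,176.542) → (80.619,187.572) → (82.401,201.388) → (93.431,209.898) → (107.247,208.116) → (115.757,197.086) → (113.975,183.270) → (102.945,174.760) → (89.129,176.542), returning to the start.

; Generated by LaserGRBL
G21
G90
G00 X89.129 Y176.542
M3 S480
G1 X80.619 Y187.572 F2288
G1 X82.401 Y201.388
G1 X93.431 Y209.898
G1 X107.247 Y208.116
G1 X115.757 Y197.086
G1 X113.975 Y183.270
G1 X102.945 Y174.760
G1 X89.129 Y176.542
M5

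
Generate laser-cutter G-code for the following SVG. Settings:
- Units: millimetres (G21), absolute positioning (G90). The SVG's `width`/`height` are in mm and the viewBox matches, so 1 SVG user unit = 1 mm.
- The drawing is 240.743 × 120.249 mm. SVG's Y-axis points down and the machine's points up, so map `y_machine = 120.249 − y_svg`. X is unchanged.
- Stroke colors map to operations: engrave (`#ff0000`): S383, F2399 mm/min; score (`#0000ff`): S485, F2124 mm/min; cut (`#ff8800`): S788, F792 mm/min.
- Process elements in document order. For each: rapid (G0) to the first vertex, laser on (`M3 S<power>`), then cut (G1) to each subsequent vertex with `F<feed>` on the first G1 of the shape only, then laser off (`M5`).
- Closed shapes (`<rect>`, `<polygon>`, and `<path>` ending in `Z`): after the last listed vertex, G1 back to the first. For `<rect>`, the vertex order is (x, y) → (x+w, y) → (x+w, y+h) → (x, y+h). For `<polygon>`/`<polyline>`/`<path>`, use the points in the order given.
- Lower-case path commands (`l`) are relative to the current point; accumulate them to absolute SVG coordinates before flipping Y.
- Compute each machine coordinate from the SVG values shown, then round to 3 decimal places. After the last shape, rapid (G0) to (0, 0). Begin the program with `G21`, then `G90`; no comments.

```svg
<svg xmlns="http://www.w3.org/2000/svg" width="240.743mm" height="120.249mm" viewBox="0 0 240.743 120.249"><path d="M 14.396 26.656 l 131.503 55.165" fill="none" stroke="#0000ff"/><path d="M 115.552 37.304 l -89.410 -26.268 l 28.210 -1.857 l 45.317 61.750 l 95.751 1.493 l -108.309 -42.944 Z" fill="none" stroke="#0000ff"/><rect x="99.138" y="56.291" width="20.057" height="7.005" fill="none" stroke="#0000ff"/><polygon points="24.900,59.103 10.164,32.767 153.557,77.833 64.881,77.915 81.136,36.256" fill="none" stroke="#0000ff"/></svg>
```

1 u = 1 mm; y_m = 120.249 − y.

[1] `<path>` line segment, #0000ff→score S485 F2124: (14.396,93.593) → (145.899,38.428)

[2] `<path>` closed polygon, #0000ff→score S485 F2124: (115.552,82.945) → (26.142,109.213) → (54.352,111.070) → (99.669,49.320) → (195.420,47.827) → (87.111,90.771) → (115.552,82.945) (closed)

[3] `<rect>` rectangle, #0000ff→score S485 F2124: (99.138,63.958) → (119.195,63.958) → (119.195,56.953) → (99.138,56.953) → (99.138,63.958) (closed)

[4] `<polygon>` closed polygon, #0000ff→score S485 F2124: (24.900,61.146) → (10.164,87.482) → (153.557,42.416) → (64.881,42.334) → (81.136,83.993) → (24.900,61.146) (closed)

G21
G90
G0 X14.396 Y93.593
M3 S485
G1 X145.899 Y38.428 F2124
M5
G0 X115.552 Y82.945
M3 S485
G1 X26.142 Y109.213 F2124
G1 X54.352 Y111.070
G1 X99.669 Y49.320
G1 X195.420 Y47.827
G1 X87.111 Y90.771
G1 X115.552 Y82.945
M5
G0 X99.138 Y63.958
M3 S485
G1 X119.195 Y63.958 F2124
G1 X119.195 Y56.953
G1 X99.138 Y56.953
G1 X99.138 Y63.958
M5
G0 X24.900 Y61.146
M3 S485
G1 X10.164 Y87.482 F2124
G1 X153.557 Y42.416
G1 X64.881 Y42.334
G1 X81.136 Y83.993
G1 X24.900 Y61.146
M5
G0 X0.000 Y0.000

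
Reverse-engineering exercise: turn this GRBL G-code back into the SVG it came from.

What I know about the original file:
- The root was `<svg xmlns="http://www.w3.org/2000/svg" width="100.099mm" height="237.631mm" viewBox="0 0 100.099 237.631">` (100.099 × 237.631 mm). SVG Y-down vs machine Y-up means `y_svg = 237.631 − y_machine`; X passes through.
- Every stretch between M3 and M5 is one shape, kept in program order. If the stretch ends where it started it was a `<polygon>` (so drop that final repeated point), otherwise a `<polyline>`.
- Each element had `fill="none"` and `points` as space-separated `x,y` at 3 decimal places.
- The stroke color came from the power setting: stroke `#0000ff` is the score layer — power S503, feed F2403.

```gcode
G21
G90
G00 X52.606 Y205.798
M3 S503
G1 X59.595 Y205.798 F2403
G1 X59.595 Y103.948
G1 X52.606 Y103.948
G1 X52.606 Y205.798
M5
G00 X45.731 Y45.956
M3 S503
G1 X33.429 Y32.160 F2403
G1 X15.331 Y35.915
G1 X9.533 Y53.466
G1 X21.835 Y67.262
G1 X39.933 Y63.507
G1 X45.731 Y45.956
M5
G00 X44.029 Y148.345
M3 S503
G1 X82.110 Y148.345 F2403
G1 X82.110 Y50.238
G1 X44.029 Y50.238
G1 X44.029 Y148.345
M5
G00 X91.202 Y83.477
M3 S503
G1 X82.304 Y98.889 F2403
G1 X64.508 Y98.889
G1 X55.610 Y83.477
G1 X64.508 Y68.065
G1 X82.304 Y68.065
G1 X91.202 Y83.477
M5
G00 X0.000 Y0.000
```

Machine Y-up, SVG Y-down with viewBox height 237.631, so y_svg = 237.631 − y_machine; X carries over. Every run uses S503, so all elements get stroke `#0000ff` (score).

Run 1: The run returns to its start, so emit a `<polygon>` with points (Y-flipped): 52.606,31.833 59.595,31.833 59.595,133.683 52.606,133.683.

Run 2: The run returns to its start, so emit a `<polygon>` with points (Y-flipped): 45.731,191.675 33.429,205.471 15.331,201.716 9.533,184.165 21.835,170.369 39.933,174.124.

Run 3: The run returns to its start, so emit a `<polygon>` with points (Y-flipped): 44.029,89.286 82.110,89.286 82.110,187.393 44.029,187.393.

Run 4: The run returns to its start, so emit a `<polygon>` with points (Y-flipped): 91.202,154.154 82.304,138.742 64.508,138.742 55.610,154.154 64.508,169.566 82.304,169.566.

<svg xmlns="http://www.w3.org/2000/svg" width="100.099mm" height="237.631mm" viewBox="0 0 100.099 237.631">
  <polygon points="52.606,31.833 59.595,31.833 59.595,133.683 52.606,133.683" fill="none" stroke="#0000ff"/>
  <polygon points="45.731,191.675 33.429,205.471 15.331,201.716 9.533,184.165 21.835,170.369 39.933,174.124" fill="none" stroke="#0000ff"/>
  <polygon points="44.029,89.286 82.110,89.286 82.110,187.393 44.029,187.393" fill="none" stroke="#0000ff"/>
  <polygon points="91.202,154.154 82.304,138.742 64.508,138.742 55.610,154.154 64.508,169.566 82.304,169.566" fill="none" stroke="#0000ff"/>
</svg>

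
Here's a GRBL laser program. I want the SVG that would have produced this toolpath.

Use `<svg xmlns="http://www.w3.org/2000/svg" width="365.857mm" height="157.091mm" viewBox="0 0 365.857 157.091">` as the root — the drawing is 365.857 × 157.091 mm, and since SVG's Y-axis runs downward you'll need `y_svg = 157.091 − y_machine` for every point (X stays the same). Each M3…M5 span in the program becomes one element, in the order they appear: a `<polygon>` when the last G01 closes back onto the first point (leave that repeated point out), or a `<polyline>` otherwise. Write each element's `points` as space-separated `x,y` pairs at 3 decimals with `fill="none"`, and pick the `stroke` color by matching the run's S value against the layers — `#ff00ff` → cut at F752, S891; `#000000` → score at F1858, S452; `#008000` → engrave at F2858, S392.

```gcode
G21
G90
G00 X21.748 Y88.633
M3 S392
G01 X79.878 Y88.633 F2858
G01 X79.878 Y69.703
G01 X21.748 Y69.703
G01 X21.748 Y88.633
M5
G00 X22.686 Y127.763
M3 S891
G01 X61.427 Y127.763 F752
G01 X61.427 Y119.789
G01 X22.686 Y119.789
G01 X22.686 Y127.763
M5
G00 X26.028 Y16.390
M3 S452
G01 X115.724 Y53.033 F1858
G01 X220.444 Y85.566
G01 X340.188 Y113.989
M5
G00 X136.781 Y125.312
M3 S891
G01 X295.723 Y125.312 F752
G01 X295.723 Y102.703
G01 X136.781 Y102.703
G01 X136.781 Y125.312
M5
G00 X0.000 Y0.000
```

y_svg = 157.091 − y_m.

[1] S392→`#008000` (engrave); closed run; points: 21.748,68.458 79.878,68.458 79.878,87.388 21.748,87.388

[2] S891→`#ff00ff` (cut); closed run; points: 22.686,29.328 61.427,29.328 61.427,37.302 22.686,37.302

[3] S452→`#000000` (score); open run; points: 26.028,140.701 115.724,104.058 220.444,71.525 340.188,43.102

[4] S891→`#ff00ff` (cut); closed run; points: 136.781,31.779 295.723,31.779 295.723,54.388 136.781,54.388

<svg xmlns="http://www.w3.org/2000/svg" width="365.857mm" height="157.091mm" viewBox="0 0 365.857 157.091">
  <polygon points="21.748,68.458 79.878,68.458 79.878,87.388 21.748,87.388" fill="none" stroke="#008000"/>
  <polygon points="22.686,29.328 61.427,29.328 61.427,37.302 22.686,37.302" fill="none" stroke="#ff00ff"/>
  <polyline points="26.028,140.701 115.724,104.058 220.444,71.525 340.188,43.102" fill="none" stroke="#000000"/>
  <polygon points="136.781,31.779 295.723,31.779 295.723,54.388 136.781,54.388" fill="none" stroke="#ff00ff"/>
</svg>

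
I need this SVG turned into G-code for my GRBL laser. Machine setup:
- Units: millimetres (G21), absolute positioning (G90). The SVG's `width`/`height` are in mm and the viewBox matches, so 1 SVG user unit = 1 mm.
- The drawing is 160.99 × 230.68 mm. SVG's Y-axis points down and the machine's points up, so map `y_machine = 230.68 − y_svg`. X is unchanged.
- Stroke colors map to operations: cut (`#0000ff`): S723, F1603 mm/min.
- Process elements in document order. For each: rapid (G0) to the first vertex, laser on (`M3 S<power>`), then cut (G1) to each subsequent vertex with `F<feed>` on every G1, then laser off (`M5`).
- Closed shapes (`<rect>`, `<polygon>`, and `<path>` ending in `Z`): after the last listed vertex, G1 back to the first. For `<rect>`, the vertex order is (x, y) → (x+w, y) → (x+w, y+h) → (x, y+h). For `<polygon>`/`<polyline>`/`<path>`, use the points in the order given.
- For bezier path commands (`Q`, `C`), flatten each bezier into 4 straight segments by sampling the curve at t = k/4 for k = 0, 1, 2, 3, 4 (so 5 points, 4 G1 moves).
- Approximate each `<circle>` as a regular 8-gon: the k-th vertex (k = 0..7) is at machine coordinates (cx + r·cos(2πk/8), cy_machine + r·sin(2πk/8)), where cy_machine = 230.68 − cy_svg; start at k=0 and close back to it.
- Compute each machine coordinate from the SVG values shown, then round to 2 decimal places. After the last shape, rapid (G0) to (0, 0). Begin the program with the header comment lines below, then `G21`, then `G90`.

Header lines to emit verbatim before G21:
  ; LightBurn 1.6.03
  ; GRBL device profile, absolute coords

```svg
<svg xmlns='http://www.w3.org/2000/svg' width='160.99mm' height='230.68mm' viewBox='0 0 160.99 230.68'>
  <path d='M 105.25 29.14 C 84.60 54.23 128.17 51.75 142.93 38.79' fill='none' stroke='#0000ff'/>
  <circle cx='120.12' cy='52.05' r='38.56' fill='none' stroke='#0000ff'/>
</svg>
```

; LightBurn 1.6.03
; GRBL device profile, absolute coords
G21
G90
G0 X105.25 Y201.54
M3 S723
G1 X100.35 Y187.62 F1603
G1 X110.81 Y182.45 F1603
G1 X127.91 Y184.40 F1603
G1 X142.93 Y191.89 F1603
M5
G0 X158.68 Y178.63
M3 S723
G1 X147.39 Y205.90 F1603
G1 X120.12 Y217.19 F1603
G1 X92.85 Y205.90 F1603
G1 X81.56 Y178.63 F1603
G1 X92.85 Y151.36 F1603
G1 X120.12 Y140.07 F1603
G1 X147.39 Y151.36 F1603
G1 X158.68 Y178.63 F1603
M5
G0 X0.00 Y0.00

viewBox `0 0 160.99 230.68` with mm width/height → 1 unit = 1 mm. Flip: y_m = 230.68 − y_svg.

**Shape 1** — `<path>` cubic bezier, stroke `#0000ff` → cut (S723, F1603). Control points (SVG): P0=(105.25,29.14), P1=(84.60,54.23), P2=(128.17,51.75), P3=(142.93,38.79); sampled at t=k/4. Machine vertices: (105.25,201.54) → (100.35,187.62) → (110.81,182.45) → (127.91,184.40) → (142.93,191.89). Open path.

**Shape 2** — `<circle>` circle, stroke `#0000ff` → cut (S723, F1603). Machine vertices: (158.68,178.63) → (147.39,205.90) → (120.12,217.19) → (92.85,205.90) → (81.56,178.63) → (92.85,151.36) → (120.12,140.07) → (147.39,151.36) → (158.68,178.63). Closed: final G1 returns to the first vertex.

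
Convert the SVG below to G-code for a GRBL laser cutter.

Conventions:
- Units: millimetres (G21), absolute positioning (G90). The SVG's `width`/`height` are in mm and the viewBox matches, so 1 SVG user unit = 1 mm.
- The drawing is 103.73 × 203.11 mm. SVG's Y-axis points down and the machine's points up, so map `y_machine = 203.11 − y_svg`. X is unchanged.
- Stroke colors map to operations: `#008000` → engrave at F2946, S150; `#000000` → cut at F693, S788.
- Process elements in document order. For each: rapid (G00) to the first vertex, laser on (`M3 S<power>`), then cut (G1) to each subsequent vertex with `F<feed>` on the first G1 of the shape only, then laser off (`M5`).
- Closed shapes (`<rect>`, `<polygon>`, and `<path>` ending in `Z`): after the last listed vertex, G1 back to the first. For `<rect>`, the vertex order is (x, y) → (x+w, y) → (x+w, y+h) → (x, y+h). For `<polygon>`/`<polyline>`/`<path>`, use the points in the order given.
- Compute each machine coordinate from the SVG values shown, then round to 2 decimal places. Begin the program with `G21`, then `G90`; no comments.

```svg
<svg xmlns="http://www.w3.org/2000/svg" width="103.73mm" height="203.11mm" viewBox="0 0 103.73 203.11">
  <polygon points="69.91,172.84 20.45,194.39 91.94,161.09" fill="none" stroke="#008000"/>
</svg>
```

G21
G90
G00 X69.91 Y30.27
M3 S150
G1 X20.45 Y8.72 F2946
G1 X91.94 Y42.02
G1 X69.91 Y30.27
M5

1 u = 1 mm; y_m = 203.11 − y.

[1] `<polygon>` closed polygon, #008000→engrave S150 F2946: (69.91,30.27) → (20.45,8.72) → (91.94,42.02) → (69.91,30.27) (closed)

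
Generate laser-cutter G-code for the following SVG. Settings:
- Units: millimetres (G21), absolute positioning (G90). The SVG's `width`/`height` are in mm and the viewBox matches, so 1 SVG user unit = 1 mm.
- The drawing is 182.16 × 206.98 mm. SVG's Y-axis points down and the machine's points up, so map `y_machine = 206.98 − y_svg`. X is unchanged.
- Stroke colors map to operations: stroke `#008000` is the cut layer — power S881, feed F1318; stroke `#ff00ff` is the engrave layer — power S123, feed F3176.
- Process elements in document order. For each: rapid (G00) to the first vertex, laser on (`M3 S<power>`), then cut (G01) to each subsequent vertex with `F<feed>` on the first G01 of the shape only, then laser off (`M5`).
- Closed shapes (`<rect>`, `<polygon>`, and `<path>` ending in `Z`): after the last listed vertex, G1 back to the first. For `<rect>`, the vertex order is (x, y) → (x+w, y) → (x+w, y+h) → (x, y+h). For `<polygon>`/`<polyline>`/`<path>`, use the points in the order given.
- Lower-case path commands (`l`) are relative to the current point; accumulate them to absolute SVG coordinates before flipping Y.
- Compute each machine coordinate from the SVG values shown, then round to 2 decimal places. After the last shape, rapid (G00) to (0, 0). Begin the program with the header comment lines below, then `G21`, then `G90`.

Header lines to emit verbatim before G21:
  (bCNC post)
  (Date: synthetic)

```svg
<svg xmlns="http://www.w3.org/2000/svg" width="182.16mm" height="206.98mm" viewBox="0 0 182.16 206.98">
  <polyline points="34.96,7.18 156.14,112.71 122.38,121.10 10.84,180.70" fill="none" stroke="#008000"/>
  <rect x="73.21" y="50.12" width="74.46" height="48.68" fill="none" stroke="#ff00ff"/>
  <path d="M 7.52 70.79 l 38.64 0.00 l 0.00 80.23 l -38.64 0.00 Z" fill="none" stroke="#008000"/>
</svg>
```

(bCNC post)
(Date: synthetic)
G21
G90
G00 X34.96 Y199.80
M3 S881
G01 X156.14 Y94.27 F1318
G01 X122.38 Y85.88
G01 X10.84 Y26.28
M5
G00 X73.21 Y156.86
M3 S123
G01 X147.67 Y156.86 F3176
G01 X147.67 Y108.18
G01 X73.21 Y108.18
G01 X73.21 Y156.86
M5
G00 X7.52 Y136.19
M3 S881
G01 X46.16 Y136.19 F1318
G01 X46.16 Y55.96
G01 X7.52 Y55.96
G01 X7.52 Y136.19
M5
G00 X0.00 Y0.00

1 u = 1 mm; y_m = 206.98 − y.

[1] `<polyline>` open polyline, #008000→cut S881 F1318: (34.96,199.80) → (156.14,94.27) → (122.38,85.88) → (10.84,26.28)

[2] `<rect>` rectangle, #ff00ff→engrave S123 F3176: (73.21,156.86) → (147.67,156.86) → (147.67,108.18) → (73.21,108.18) → (73.21,156.86) (closed)

[3] `<path>` rectangle, #008000→cut S881 F1318: (7.52,136.19) → (46.16,136.19) → (46.16,55.96) → (7.52,55.96) → (7.52,136.19) (closed)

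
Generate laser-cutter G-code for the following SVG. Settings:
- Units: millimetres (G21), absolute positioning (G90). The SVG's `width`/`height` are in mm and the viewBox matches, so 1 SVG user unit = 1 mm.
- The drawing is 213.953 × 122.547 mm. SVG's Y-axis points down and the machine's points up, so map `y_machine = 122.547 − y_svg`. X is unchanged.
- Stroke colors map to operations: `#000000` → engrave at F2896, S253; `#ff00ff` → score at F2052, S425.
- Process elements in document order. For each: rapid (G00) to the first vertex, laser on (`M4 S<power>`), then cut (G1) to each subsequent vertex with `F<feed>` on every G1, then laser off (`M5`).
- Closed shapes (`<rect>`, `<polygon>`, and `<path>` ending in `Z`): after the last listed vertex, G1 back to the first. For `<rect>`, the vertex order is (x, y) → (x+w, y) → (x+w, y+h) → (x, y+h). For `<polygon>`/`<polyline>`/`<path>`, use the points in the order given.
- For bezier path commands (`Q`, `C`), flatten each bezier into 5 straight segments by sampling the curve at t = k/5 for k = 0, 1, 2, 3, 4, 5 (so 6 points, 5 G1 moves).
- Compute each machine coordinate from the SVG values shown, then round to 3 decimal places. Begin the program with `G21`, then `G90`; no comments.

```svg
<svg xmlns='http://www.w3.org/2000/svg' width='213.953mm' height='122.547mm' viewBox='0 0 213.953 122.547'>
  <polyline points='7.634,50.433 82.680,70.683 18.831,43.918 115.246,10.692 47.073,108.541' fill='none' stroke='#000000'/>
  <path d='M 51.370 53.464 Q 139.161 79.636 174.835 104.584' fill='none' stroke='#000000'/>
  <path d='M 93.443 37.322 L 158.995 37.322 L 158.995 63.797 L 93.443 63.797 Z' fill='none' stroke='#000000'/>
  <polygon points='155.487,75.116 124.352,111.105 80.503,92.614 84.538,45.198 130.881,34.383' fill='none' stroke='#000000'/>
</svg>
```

1 u = 1 mm; y_m = 122.547 − y.

[1] `<polyline>` open polyline, #000000→engrave S253 F2896: (7.634,72.114) → (82.680,51.864) → (18.831,78.629) → (115.246,111.855) → (47.073,14.006)

[2] `<path>` quadratic bezier, #000000→engrave S253 F2896: (51.370,69.083) → (84.402,58.663) → (113.264,48.341) → (137.957,38.117) → (158.481,27.991) → (174.835,17.963)

[3] `<path>` rectangle, #000000→engrave S253 F2896: (93.443,85.225) → (158.995,85.225) → (158.995,58.750) → (93.443,58.750) → (93.443,85.225) (closed)

[4] `<polygon>` regular polygon, #000000→engrave S253 F2896: (155.487,47.431) → (124.352,11.442) → (80.503,29.933) → (84.538,77.349) → (130.881,88.164) → (155.487,47.431) (closed)

G21
G90
G00 X7.634 Y72.114
M4 S253
G1 X82.680 Y51.864 F2896
G1 X18.831 Y78.629 F2896
G1 X115.246 Y111.855 F2896
G1 X47.073 Y14.006 F2896
M5
G00 X51.370 Y69.083
M4 S253
G1 X84.402 Y58.663 F2896
G1 X113.264 Y48.341 F2896
G1 X137.957 Y38.117 F2896
G1 X158.481 Y27.991 F2896
G1 X174.835 Y17.963 F2896
M5
G00 X93.443 Y85.225
M4 S253
G1 X158.995 Y85.225 F2896
G1 X158.995 Y58.750 F2896
G1 X93.443 Y58.750 F2896
G1 X93.443 Y85.225 F2896
M5
G00 X155.487 Y47.431
M4 S253
G1 X124.352 Y11.442 F2896
G1 X80.503 Y29.933 F2896
G1 X84.538 Y77.349 F2896
G1 X130.881 Y88.164 F2896
G1 X155.487 Y47.431 F2896
M5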